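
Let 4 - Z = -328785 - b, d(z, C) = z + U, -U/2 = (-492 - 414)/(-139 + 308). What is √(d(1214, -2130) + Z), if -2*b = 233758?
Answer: 2*√9004942/13 ≈ 461.67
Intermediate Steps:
b = -116879 (b = -½*233758 = -116879)
U = 1812/169 (U = -2*(-492 - 414)/(-139 + 308) = -(-1812)/169 = -2*(-906/169) = 1812/169 ≈ 10.722)
d(z, C) = 1812/169 + z (d(z, C) = z + 1812/169 = 1812/169 + z)
Z = 211910 (Z = 4 - (-328785 - 1*(-116879)) = 4 - (-328785 + 116879) = 4 - 1*(-211906) = 4 + 211906 = 211910)
√(d(1214, -2130) + Z) = √((1812/169 + 1214) + 211910) = √(206978/169 + 211910) = √(36019768/169) = 2*√9004942/13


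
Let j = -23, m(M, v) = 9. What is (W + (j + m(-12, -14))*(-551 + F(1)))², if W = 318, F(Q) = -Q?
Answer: 64738116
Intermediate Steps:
(W + (j + m(-12, -14))*(-551 + F(1)))² = (318 + (-23 + 9)*(-551 - 1*1))² = (318 - 14*(-551 - 1))² = (318 - 14*(-552))² = (318 + 7728)² = 8046² = 64738116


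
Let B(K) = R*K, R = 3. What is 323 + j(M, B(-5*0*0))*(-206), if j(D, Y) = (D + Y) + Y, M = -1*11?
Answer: 2589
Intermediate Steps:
M = -11
B(K) = 3*K
j(D, Y) = D + 2*Y
323 + j(M, B(-5*0*0))*(-206) = 323 + (-11 + 2*(3*(-5*0*0)))*(-206) = 323 + (-11 + 2*(3*(0*0)))*(-206) = 323 + (-11 + 2*(3*0))*(-206) = 323 + (-11 + 2*0)*(-206) = 323 + (-11 + 0)*(-206) = 323 - 11*(-206) = 323 + 2266 = 2589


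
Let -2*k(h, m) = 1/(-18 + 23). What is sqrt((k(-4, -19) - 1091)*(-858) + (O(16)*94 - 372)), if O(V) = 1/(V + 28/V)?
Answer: sqrt(117933828995)/355 ≈ 967.37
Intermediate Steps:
k(h, m) = -1/10 (k(h, m) = -1/(2*(-18 + 23)) = -1/2/5 = -1/2*1/5 = -1/10)
sqrt((k(-4, -19) - 1091)*(-858) + (O(16)*94 - 372)) = sqrt((-1/10 - 1091)*(-858) + ((16/(28 + 16**2))*94 - 372)) = sqrt(-10911/10*(-858) + ((16/(28 + 256))*94 - 372)) = sqrt(4680819/5 + ((16/284)*94 - 372)) = sqrt(4680819/5 + ((16*(1/284))*94 - 372)) = sqrt(4680819/5 + ((4/71)*94 - 372)) = sqrt(4680819/5 + (376/71 - 372)) = sqrt(4680819/5 - 26036/71) = sqrt(332207969/355) = sqrt(117933828995)/355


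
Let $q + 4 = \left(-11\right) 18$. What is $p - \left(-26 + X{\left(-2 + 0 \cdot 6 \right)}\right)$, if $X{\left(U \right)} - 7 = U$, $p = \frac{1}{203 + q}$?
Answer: $22$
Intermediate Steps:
$q = -202$ ($q = -4 - 198 = -202$)
$p = 1$ ($p = \frac{1}{203 - 202} = 1^{-1} = 1$)
$X{\left(U \right)} = 7 + U$
$p - \left(-26 + X{\left(-2 + 0 \cdot 6 \right)}\right) = 1 - \left(-26 + \left(7 + \left(-2 + 0 \cdot 6\right)\right)\right) = 1 - \left(-26 + \left(7 + \left(-2 + 0\right)\right)\right) = 1 - \left(-26 + \left(7 - 2\right)\right) = 1 - \left(-26 + 5\right) = 1 - -21 = 1 + 21 = 22$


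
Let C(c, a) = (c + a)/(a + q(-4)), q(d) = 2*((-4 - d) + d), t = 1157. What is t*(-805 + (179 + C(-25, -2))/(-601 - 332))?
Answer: -8691924319/9330 ≈ -9.3161e+5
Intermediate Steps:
q(d) = -8 (q(d) = 2*(-4) = -8)
C(c, a) = (a + c)/(-8 + a) (C(c, a) = (c + a)/(a - 8) = (a + c)/(-8 + a))
t*(-805 + (179 + C(-25, -2))/(-601 - 332)) = 1157*(-805 + (179 + (-2 - 25)/(-8 - 2))/(-601 - 332)) = 1157*(-805 + (179 - 27/(-10))/(-933)) = 1157*(-805 + (179 - 1/10*(-27))*(-1/933)) = 1157*(-805 + (179 + 27/10)*(-1/933)) = 1157*(-805 + (1817/10)*(-1/933)) = 1157*(-805 - 1817/9330) = 1157*(-7512467/9330) = -8691924319/9330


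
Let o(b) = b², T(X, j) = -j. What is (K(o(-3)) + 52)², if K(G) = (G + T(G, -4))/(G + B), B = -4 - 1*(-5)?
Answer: 284089/100 ≈ 2840.9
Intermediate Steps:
B = 1 (B = -4 + 5 = 1)
K(G) = (4 + G)/(1 + G) (K(G) = (G - 1*(-4))/(G + 1) = (G + 4)/(1 + G) = (4 + G)/(1 + G))
(K(o(-3)) + 52)² = ((4 + (-3)²)/(1 + (-3)²) + 52)² = ((4 + 9)/(1 + 9) + 52)² = (13/10 + 52)² = (533/10)² = 284089/100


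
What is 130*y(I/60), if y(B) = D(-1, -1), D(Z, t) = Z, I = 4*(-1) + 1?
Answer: -130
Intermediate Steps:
I = -3 (I = -4 + 1 = -3)
y(B) = -1
130*y(I/60) = 130*(-1) = -130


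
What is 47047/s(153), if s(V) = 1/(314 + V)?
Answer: 21970949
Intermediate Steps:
47047/s(153) = 47047/(1/(314 + 153)) = 47047/(1/467) = 47047*467 = 21970949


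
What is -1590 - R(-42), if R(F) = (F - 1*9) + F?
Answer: -1497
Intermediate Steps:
R(F) = -9 + 2*F (R(F) = (F - 9) + F = (-9 + F) + F = -9 + 2*F)
-1590 - R(-42) = -1590 - (-9 + 2*(-42)) = -1590 - (-9 - 84) = -1590 - 1*(-93) = -1590 + 93 = -1497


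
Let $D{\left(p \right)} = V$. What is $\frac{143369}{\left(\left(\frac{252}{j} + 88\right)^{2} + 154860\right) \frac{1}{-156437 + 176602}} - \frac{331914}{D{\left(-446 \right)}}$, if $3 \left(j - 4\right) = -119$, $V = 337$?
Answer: $\frac{2108229667165529}{124554373676} \approx 16926.0$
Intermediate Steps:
$j = - \frac{107}{3}$ ($j = 4 + \frac{1}{3} \left(-119\right) = 4 - \frac{119}{3} = - \frac{107}{3} \approx -35.667$)
$D{\left(p \right)} = 337$
$\frac{143369}{\left(\left(\frac{252}{j} + 88\right)^{2} + 154860\right) \frac{1}{-156437 + 176602}} - \frac{331914}{D{\left(-446 \right)}} = \frac{143369}{\left(\left(\frac{252}{- \frac{107}{3}} + 88\right)^{2} + 154860\right) \frac{1}{-156437 + 176602}} - \frac{331914}{337} = \frac{143369}{\left(\left(252 \left(- \frac{3}{107}\right) + 88\right)^{2} + 154860\right) \frac{1}{20165}} - \frac{331914}{337} = \frac{143369}{\left(\left(- \frac{756}{107} + 88\right)^{2} + 154860\right) \frac{1}{20165}} - \frac{331914}{337} = \frac{143369}{\left(\left(\frac{8660}{107}\right)^{2} + 154860\right) \frac{1}{20165}} - \frac{331914}{337} = \frac{143369}{\left(\frac{74995600}{11449} + 154860\right) \frac{1}{20165}} - \frac{331914}{337} = \frac{143369}{\frac{1847987740}{11449} \cdot \frac{1}{20165}} - \frac{331914}{337} = \frac{143369}{\frac{369597548}{46173817}} - \frac{331914}{337} = 143369 \cdot \frac{46173817}{369597548} - \frac{331914}{337} = \frac{6619893969473}{369597548} - \frac{331914}{337} = \frac{2108229667165529}{124554373676}$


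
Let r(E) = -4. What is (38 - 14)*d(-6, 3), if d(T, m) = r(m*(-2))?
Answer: -96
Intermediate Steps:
d(T, m) = -4
(38 - 14)*d(-6, 3) = (38 - 14)*(-4) = 24*(-4) = -96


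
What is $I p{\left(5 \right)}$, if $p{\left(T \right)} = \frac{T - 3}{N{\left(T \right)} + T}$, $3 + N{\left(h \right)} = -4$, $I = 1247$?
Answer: $-1247$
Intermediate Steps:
$N{\left(h \right)} = -7$ ($N{\left(h \right)} = -3 - 4 = -7$)
$p{\left(T \right)} = \frac{-3 + T}{-7 + T}$ ($p{\left(T \right)} = \frac{T - 3}{-7 + T} = \frac{-3 + T}{-7 + T}$)
$I p{\left(5 \right)} = 1247 \frac{-3 + 5}{-7 + 5} = 1247 \frac{1}{-2} \cdot 2 = 1247 \left(\left(- \frac{1}{2}\right) 2\right) = 1247 \left(-1\right) = -1247$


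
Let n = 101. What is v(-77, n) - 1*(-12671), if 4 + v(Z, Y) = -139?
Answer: 12528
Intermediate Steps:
v(Z, Y) = -143 (v(Z, Y) = -4 - 139 = -143)
v(-77, n) - 1*(-12671) = -143 - 1*(-12671) = -143 + 12671 = 12528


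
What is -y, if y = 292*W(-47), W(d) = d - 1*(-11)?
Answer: 10512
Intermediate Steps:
W(d) = 11 + d (W(d) = d + 11 = 11 + d)
y = -10512 (y = 292*(11 - 47) = 292*(-36) = -10512)
-y = -1*(-10512) = 10512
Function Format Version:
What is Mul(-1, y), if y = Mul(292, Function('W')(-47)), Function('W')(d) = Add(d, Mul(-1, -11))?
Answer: 10512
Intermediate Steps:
Function('W')(d) = Add(11, d) (Function('W')(d) = Add(d, 11) = Add(11, d))
y = -10512 (y = Mul(292, Add(11, -47)) = Mul(292, -36) = -10512)
Mul(-1, y) = Mul(-1, -10512) = 10512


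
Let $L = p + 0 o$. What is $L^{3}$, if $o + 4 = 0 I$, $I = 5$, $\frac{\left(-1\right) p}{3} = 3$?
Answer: $-729$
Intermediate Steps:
$p = -9$ ($p = \left(-3\right) 3 = -9$)
$o = -4$ ($o = -4 + 0 \cdot 5 = -4 + 0 = -4$)
$L = -9$ ($L = -9 + 0 \left(-4\right) = -9 + 0 = -9$)
$L^{3} = \left(-9\right)^{3} = -729$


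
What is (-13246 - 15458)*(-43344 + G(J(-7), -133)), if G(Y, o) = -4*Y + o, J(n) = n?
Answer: 1247160096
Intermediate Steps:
G(Y, o) = o - 4*Y
(-13246 - 15458)*(-43344 + G(J(-7), -133)) = (-13246 - 15458)*(-43344 + (-133 - 4*(-7))) = -28704*(-43344 + (-133 + 28)) = -28704*(-43344 - 105) = -28704*(-43449) = 1247160096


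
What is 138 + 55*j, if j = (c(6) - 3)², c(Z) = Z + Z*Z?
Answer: 83793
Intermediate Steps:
c(Z) = Z + Z²
j = 1521 (j = (6*(1 + 6) - 3)² = (6*7 - 3)² = (42 - 3)² = 39² = 1521)
138 + 55*j = 138 + 55*1521 = 138 + 83655 = 83793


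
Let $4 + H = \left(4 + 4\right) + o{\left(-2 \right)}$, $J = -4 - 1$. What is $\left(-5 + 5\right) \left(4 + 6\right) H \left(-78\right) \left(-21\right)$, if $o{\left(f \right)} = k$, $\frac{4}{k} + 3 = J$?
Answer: $0$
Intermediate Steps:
$J = -5$ ($J = -4 - 1 = -5$)
$k = - \frac{1}{2}$ ($k = \frac{4}{-3 - 5} = \frac{4}{-8} = 4 \left(- \frac{1}{8}\right) = - \frac{1}{2} \approx -0.5$)
$o{\left(f \right)} = - \frac{1}{2}$
$H = \frac{7}{2}$ ($H = -4 + \left(\left(4 + 4\right) - \frac{1}{2}\right) = -4 + \left(8 - \frac{1}{2}\right) = -4 + \frac{15}{2} = \frac{7}{2} \approx 3.5$)
$\left(-5 + 5\right) \left(4 + 6\right) H \left(-78\right) \left(-21\right) = \left(-5 + 5\right) \left(4 + 6\right) \frac{7}{2} \left(-78\right) \left(-21\right) = 0 \cdot 10 \cdot \frac{7}{2} \left(-78\right) \left(-21\right) = 0 \cdot \frac{7}{2} \left(-78\right) \left(-21\right) = 0 \left(-78\right) \left(-21\right) = 0 \left(-21\right) = 0$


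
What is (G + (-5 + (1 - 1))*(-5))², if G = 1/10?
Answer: 63001/100 ≈ 630.01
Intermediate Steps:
G = ⅒ ≈ 0.10000
(G + (-5 + (1 - 1))*(-5))² = (⅒ + (-5 + (1 - 1))*(-5))² = (⅒ + (-5 + 0)*(-5))² = (⅒ - 5*(-5))² = (⅒ + 25)² = (251/10)² = 63001/100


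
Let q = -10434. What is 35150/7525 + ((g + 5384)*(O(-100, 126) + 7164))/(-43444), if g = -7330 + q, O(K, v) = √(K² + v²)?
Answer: 6689217146/3269161 + 6190*√6469/10861 ≈ 2092.0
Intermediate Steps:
g = -17764 (g = -7330 - 10434 = -17764)
35150/7525 + ((g + 5384)*(O(-100, 126) + 7164))/(-43444) = 35150/7525 + ((-17764 + 5384)*(√((-100)² + 126²) + 7164))/(-43444) = 35150*(1/7525) - 12380*(√(10000 + 15876) + 7164)*(-1/43444) = 1406/301 - 12380*(√25876 + 7164)*(-1/43444) = 1406/301 - 12380*(2*√6469 + 7164)*(-1/43444) = 1406/301 - 12380*(7164 + 2*√6469)*(-1/43444) = 1406/301 + (-88690320 - 24760*√6469)*(-1/43444) = 1406/301 + (22172580/10861 + 6190*√6469/10861) = 6689217146/3269161 + 6190*√6469/10861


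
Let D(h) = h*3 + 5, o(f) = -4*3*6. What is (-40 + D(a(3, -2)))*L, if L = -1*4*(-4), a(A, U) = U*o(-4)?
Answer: 6352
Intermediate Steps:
o(f) = -72 (o(f) = -12*6 = -72)
a(A, U) = -72*U (a(A, U) = U*(-72) = -72*U)
D(h) = 5 + 3*h (D(h) = 3*h + 5 = 5 + 3*h)
L = 16 (L = -4*(-4) = 16)
(-40 + D(a(3, -2)))*L = (-40 + (5 + 3*(-72*(-2))))*16 = (-40 + (5 + 3*144))*16 = (-40 + (5 + 432))*16 = (-40 + 437)*16 = 397*16 = 6352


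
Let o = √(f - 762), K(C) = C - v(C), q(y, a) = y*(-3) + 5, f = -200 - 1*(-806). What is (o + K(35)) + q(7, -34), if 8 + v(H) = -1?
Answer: 28 + 2*I*√39 ≈ 28.0 + 12.49*I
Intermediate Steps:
f = 606 (f = -200 + 806 = 606)
q(y, a) = 5 - 3*y (q(y, a) = -3*y + 5 = 5 - 3*y)
v(H) = -9 (v(H) = -8 - 1 = -9)
K(C) = 9 + C (K(C) = C - 1*(-9) = C + 9 = 9 + C)
o = 2*I*√39 (o = √(606 - 762) = √(-156) = 2*I*√39 ≈ 12.49*I)
(o + K(35)) + q(7, -34) = (2*I*√39 + (9 + 35)) + (5 - 3*7) = (2*I*√39 + 44) + (5 - 21) = (44 + 2*I*√39) - 16 = 28 + 2*I*√39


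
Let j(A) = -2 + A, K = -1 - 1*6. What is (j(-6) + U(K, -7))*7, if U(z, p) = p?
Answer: -105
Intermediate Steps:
K = -7 (K = -1 - 6 = -7)
(j(-6) + U(K, -7))*7 = ((-2 - 6) - 7)*7 = (-8 - 7)*7 = -15*7 = -105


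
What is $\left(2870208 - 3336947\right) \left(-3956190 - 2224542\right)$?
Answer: $2884788672948$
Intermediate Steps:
$\left(2870208 - 3336947\right) \left(-3956190 - 2224542\right) = \left(-466739\right) \left(-6180732\right) = 2884788672948$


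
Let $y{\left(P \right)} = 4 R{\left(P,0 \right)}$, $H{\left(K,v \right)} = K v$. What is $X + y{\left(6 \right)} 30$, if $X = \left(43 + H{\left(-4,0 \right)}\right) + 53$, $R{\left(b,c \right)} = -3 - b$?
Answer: $-984$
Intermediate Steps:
$X = 96$ ($X = \left(43 - 0\right) + 53 = \left(43 + 0\right) + 53 = 43 + 53 = 96$)
$y{\left(P \right)} = -12 - 4 P$ ($y{\left(P \right)} = 4 \left(-3 - P\right) = -12 - 4 P$)
$X + y{\left(6 \right)} 30 = 96 + \left(-12 - 24\right) 30 = 96 - 1080 = -984$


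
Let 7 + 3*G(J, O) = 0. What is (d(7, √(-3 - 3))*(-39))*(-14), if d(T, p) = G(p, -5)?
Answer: -1274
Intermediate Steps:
G(J, O) = -7/3 (G(J, O) = -7/3 + (⅓)*0 = -7/3 + 0 = -7/3)
d(T, p) = -7/3
(d(7, √(-3 - 3))*(-39))*(-14) = -7/3*(-39)*(-14) = 91*(-14) = -1274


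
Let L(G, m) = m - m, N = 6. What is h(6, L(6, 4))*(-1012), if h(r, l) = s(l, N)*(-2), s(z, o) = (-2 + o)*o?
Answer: 48576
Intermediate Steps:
s(z, o) = o*(-2 + o)
L(G, m) = 0
h(r, l) = -48 (h(r, l) = (6*(-2 + 6))*(-2) = (6*4)*(-2) = 24*(-2) = -48)
h(6, L(6, 4))*(-1012) = -48*(-1012) = 48576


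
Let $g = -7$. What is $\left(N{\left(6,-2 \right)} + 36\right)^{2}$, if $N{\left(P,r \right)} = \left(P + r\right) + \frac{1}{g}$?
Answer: $\frac{77841}{49} \approx 1588.6$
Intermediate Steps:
$N{\left(P,r \right)} = - \frac{1}{7} + P + r$ ($N{\left(P,r \right)} = \left(P + r\right) + \frac{1}{-7} = \left(P + r\right) - \frac{1}{7} = - \frac{1}{7} + P + r$)
$\left(N{\left(6,-2 \right)} + 36\right)^{2} = \left(\left(- \frac{1}{7} + 6 - 2\right) + 36\right)^{2} = \left(\frac{27}{7} + 36\right)^{2} = \left(\frac{279}{7}\right)^{2} = \frac{77841}{49}$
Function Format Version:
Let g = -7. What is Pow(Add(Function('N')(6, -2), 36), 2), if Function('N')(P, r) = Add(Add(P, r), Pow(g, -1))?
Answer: Rational(77841, 49) ≈ 1588.6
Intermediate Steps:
Function('N')(P, r) = Add(Rational(-1, 7), P, r) (Function('N')(P, r) = Add(Add(P, r), Pow(-7, -1)) = Add(Add(P, r), Rational(-1, 7)) = Add(Rational(-1, 7), P, r))
Pow(Add(Function('N')(6, -2), 36), 2) = Pow(Add(Add(Rational(-1, 7), 6, -2), 36), 2) = Pow(Add(Rational(27, 7), 36), 2) = Pow(Rational(279, 7), 2) = Rational(77841, 49)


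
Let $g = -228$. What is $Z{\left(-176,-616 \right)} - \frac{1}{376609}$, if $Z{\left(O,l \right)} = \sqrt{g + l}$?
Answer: $- \frac{1}{376609} + 2 i \sqrt{211} \approx -2.6553 \cdot 10^{-6} + 29.052 i$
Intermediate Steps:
$Z{\left(O,l \right)} = \sqrt{-228 + l}$
$Z{\left(-176,-616 \right)} - \frac{1}{376609} = \sqrt{-228 - 616} - \frac{1}{376609} = \sqrt{-844} - \frac{1}{376609} = 2 i \sqrt{211} - \frac{1}{376609} = - \frac{1}{376609} + 2 i \sqrt{211}$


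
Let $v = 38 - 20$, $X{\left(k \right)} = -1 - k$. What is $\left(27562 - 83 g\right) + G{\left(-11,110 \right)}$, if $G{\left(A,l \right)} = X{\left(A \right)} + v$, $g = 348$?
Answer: $-1294$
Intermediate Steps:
$v = 18$ ($v = 38 - 20 = 18$)
$G{\left(A,l \right)} = 17 - A$ ($G{\left(A,l \right)} = \left(-1 - A\right) + 18 = 17 - A$)
$\left(27562 - 83 g\right) + G{\left(-11,110 \right)} = \left(27562 - 28884\right) + \left(17 - -11\right) = \left(27562 - 28884\right) + \left(17 + 11\right) = -1322 + 28 = -1294$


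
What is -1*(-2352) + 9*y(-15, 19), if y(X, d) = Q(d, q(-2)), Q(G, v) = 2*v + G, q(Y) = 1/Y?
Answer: 2514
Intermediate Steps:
Q(G, v) = G + 2*v
y(X, d) = -1 + d (y(X, d) = d + 2/(-2) = d + 2*(-½) = d - 1 = -1 + d)
-1*(-2352) + 9*y(-15, 19) = -1*(-2352) + 9*(-1 + 19) = 2352 + 9*18 = 2352 + 162 = 2514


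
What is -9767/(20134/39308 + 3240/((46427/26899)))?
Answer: -8912155611886/1713367725649 ≈ -5.2015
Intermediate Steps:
-9767/(20134/39308 + 3240/((46427/26899))) = -9767/(20134*(1/39308) + 3240/((46427*(1/26899)))) = -9767/(10067/19654 + 3240/(46427/26899)) = -9767/(10067/19654 + 3240*(26899/46427)) = -9767/(10067/19654 + 87152760/46427) = -9767/1713367725649/912476258 = -9767*912476258/1713367725649 = -8912155611886/1713367725649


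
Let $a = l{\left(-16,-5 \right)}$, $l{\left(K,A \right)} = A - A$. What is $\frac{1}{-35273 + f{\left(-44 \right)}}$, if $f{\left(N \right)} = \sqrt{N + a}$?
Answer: $- \frac{35273}{1244184573} - \frac{2 i \sqrt{11}}{1244184573} \approx -2.835 \cdot 10^{-5} - 5.3314 \cdot 10^{-9} i$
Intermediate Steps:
$l{\left(K,A \right)} = 0$
$a = 0$
$f{\left(N \right)} = \sqrt{N}$ ($f{\left(N \right)} = \sqrt{N + 0} = \sqrt{N}$)
$\frac{1}{-35273 + f{\left(-44 \right)}} = \frac{1}{-35273 + \sqrt{-44}} = \frac{1}{-35273 + 2 i \sqrt{11}}$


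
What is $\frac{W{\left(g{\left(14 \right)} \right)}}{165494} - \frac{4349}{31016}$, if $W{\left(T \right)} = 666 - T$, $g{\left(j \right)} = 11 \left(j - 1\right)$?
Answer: $- \frac{351756019}{2566480952} \approx -0.13706$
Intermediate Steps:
$g{\left(j \right)} = -11 + 11 j$ ($g{\left(j \right)} = 11 \left(-1 + j\right) = -11 + 11 j$)
$\frac{W{\left(g{\left(14 \right)} \right)}}{165494} - \frac{4349}{31016} = \frac{666 - \left(-11 + 11 \cdot 14\right)}{165494} - \frac{4349}{31016} = \left(666 - \left(-11 + 154\right)\right) \frac{1}{165494} - \frac{4349}{31016} = \left(666 - 143\right) \frac{1}{165494} - \frac{4349}{31016} = 523 \cdot \frac{1}{165494} - \frac{4349}{31016} = \frac{523}{165494} - \frac{4349}{31016} = - \frac{351756019}{2566480952}$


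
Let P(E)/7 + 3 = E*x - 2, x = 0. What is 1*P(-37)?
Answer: -35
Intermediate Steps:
P(E) = -35 (P(E) = -21 + 7*(E*0 - 2) = -21 + 7*(0 - 2) = -21 + 7*(-2) = -21 - 14 = -35)
1*P(-37) = 1*(-35) = -35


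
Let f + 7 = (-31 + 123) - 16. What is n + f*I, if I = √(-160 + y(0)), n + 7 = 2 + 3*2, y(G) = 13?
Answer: 1 + 483*I*√3 ≈ 1.0 + 836.58*I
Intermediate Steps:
n = 1 (n = -7 + (2 + 3*2) = -7 + (2 + 6) = -7 + 8 = 1)
f = 69 (f = -7 + ((-31 + 123) - 16) = -7 + (92 - 16) = -7 + 76 = 69)
I = 7*I*√3 (I = √(-160 + 13) = √(-147) = 7*I*√3 ≈ 12.124*I)
n + f*I = 1 + 69*(7*I*√3) = 1 + 483*I*√3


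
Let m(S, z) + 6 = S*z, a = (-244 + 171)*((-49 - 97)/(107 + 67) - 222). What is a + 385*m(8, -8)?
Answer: -929399/87 ≈ -10683.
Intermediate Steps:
a = 1415251/87 (a = -73*(-146/174 - 222) = -73*(-146*1/174 - 222) = -73*(-73/87 - 222) = -73*(-19387/87) = 1415251/87 ≈ 16267.)
m(S, z) = -6 + S*z
a + 385*m(8, -8) = 1415251/87 + 385*(-6 + 8*(-8)) = 1415251/87 + 385*(-6 - 64) = 1415251/87 + 385*(-70) = 1415251/87 - 26950 = -929399/87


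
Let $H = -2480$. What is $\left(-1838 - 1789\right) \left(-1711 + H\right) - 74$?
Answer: $15200683$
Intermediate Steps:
$\left(-1838 - 1789\right) \left(-1711 + H\right) - 74 = \left(-1838 - 1789\right) \left(-1711 - 2480\right) - 74 = \left(-3627\right) \left(-4191\right) - 74 = 15200757 - 74 = 15200683$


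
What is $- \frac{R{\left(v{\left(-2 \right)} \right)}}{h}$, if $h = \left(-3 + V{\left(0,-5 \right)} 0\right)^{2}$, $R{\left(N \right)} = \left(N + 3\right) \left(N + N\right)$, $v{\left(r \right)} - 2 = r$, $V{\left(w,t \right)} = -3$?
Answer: $0$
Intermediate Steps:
$v{\left(r \right)} = 2 + r$
$R{\left(N \right)} = 2 N \left(3 + N\right)$ ($R{\left(N \right)} = \left(3 + N\right) 2 N = 2 N \left(3 + N\right)$)
$h = 9$ ($h = \left(-3 - 0\right)^{2} = \left(-3 + 0\right)^{2} = \left(-3\right)^{2} = 9$)
$- \frac{R{\left(v{\left(-2 \right)} \right)}}{h} = - \frac{2 \left(2 - 2\right) \left(3 + \left(2 - 2\right)\right)}{9} = - \frac{2 \cdot 0 \left(3 + 0\right)}{9} = - \frac{2 \cdot 0 \cdot 3}{9} = - \frac{0}{9} = \left(-1\right) 0 = 0$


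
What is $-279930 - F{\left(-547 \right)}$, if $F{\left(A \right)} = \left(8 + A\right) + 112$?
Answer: $-279503$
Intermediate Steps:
$F{\left(A \right)} = 120 + A$
$-279930 - F{\left(-547 \right)} = -279930 - \left(120 - 547\right) = -279930 - -427 = -279930 + 427 = -279503$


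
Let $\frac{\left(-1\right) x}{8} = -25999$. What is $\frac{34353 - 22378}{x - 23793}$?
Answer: $\frac{11975}{184199} \approx 0.065011$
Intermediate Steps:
$x = 207992$ ($x = \left(-8\right) \left(-25999\right) = 207992$)
$\frac{34353 - 22378}{x - 23793} = \frac{34353 - 22378}{207992 - 23793} = \frac{11975}{184199}$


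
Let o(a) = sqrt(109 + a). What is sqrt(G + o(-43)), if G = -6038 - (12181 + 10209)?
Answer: sqrt(-28428 + sqrt(66)) ≈ 168.58*I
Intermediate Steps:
G = -28428 (G = -6038 - 1*22390 = -6038 - 22390 = -28428)
sqrt(G + o(-43)) = sqrt(-28428 + sqrt(109 - 43)) = sqrt(-28428 + sqrt(66))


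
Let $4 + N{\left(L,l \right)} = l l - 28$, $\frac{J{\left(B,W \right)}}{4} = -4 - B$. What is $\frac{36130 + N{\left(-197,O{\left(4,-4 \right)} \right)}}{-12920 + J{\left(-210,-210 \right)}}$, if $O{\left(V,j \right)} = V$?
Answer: $- \frac{6019}{2016} \approx -2.9856$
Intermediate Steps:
$J{\left(B,W \right)} = -16 - 4 B$ ($J{\left(B,W \right)} = 4 \left(-4 - B\right) = -16 - 4 B$)
$N{\left(L,l \right)} = -32 + l^{2}$ ($N{\left(L,l \right)} = -4 + \left(l l - 28\right) = -4 + \left(l^{2} - 28\right) = -4 + \left(-28 + l^{2}\right) = -32 + l^{2}$)
$\frac{36130 + N{\left(-197,O{\left(4,-4 \right)} \right)}}{-12920 + J{\left(-210,-210 \right)}} = \frac{36130 - \left(32 - 4^{2}\right)}{-12920 - -824} = \frac{36130 + \left(-32 + 16\right)}{-12920 + \left(-16 + 840\right)} = \frac{36130 - 16}{-12920 + 824} = \frac{36114}{-12096} = 36114 \left(- \frac{1}{12096}\right) = - \frac{6019}{2016}$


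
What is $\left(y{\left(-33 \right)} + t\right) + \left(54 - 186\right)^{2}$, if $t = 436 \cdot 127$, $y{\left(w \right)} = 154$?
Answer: $72950$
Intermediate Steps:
$t = 55372$
$\left(y{\left(-33 \right)} + t\right) + \left(54 - 186\right)^{2} = \left(154 + 55372\right) + \left(54 - 186\right)^{2} = 55526 + \left(-132\right)^{2} = 55526 + 17424 = 72950$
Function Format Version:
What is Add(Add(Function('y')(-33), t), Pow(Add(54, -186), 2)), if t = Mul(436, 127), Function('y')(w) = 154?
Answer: 72950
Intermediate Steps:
t = 55372
Add(Add(Function('y')(-33), t), Pow(Add(54, -186), 2)) = Add(Add(154, 55372), Pow(Add(54, -186), 2)) = Add(55526, Pow(-132, 2)) = Add(55526, 17424) = 72950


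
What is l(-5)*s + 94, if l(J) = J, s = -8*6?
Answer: 334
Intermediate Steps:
s = -48
l(-5)*s + 94 = -5*(-48) + 94 = 240 + 94 = 334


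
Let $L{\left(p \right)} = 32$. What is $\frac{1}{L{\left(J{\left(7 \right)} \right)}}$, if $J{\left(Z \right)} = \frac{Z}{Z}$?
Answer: $\frac{1}{32} \approx 0.03125$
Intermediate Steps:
$J{\left(Z \right)} = 1$
$\frac{1}{L{\left(J{\left(7 \right)} \right)}} = \frac{1}{32}$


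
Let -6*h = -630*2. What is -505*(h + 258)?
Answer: -236340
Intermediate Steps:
h = 210 (h = -(-105)*2 = -⅙*(-1260) = 210)
-505*(h + 258) = -505*(210 + 258) = -505*468 = -236340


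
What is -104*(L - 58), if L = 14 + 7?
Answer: 3848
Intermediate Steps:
L = 21
-104*(L - 58) = -104*(21 - 58) = -104*(-37) = 3848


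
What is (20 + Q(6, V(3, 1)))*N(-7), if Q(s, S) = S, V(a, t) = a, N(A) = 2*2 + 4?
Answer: 184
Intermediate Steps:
N(A) = 8 (N(A) = 4 + 4 = 8)
(20 + Q(6, V(3, 1)))*N(-7) = (20 + 3)*8 = 23*8 = 184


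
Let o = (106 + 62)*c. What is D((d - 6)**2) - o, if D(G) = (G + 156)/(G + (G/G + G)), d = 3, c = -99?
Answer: 316173/19 ≈ 16641.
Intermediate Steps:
D(G) = (156 + G)/(1 + 2*G) (D(G) = (156 + G)/(G + (1 + G)) = (156 + G)/(1 + 2*G))
o = -16632 (o = (106 + 62)*(-99) = 168*(-99) = -16632)
D((d - 6)**2) - o = (156 + (3 - 6)**2)/(1 + 2*(3 - 6)**2) - 1*(-16632) = (156 + (-3)**2)/(1 + 2*(-3)**2) + 16632 = (156 + 9)/(1 + 2*9) + 16632 = 165/(1 + 18) + 16632 = 165/19 + 16632 = 316173/19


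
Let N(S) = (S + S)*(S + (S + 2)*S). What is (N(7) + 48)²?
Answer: 1056784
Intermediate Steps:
N(S) = 2*S*(S + S*(2 + S)) (N(S) = (2*S)*(S + (2 + S)*S) = (2*S)*(S + S*(2 + S)) = 2*S*(S + S*(2 + S)))
(N(7) + 48)² = (2*7²*(3 + 7) + 48)² = (2*49*10 + 48)² = (980 + 48)² = 1028² = 1056784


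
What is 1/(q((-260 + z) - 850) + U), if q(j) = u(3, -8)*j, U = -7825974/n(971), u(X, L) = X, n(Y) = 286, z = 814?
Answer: -11/310767 ≈ -3.5396e-5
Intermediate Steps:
U = -300999/11 (U = -7825974/286 = -7825974*1/286 = -300999/11 ≈ -27364.)
q(j) = 3*j
1/(q((-260 + z) - 850) + U) = 1/(3*((-260 + 814) - 850) - 300999/11) = 1/(3*(554 - 850) - 300999/11) = 1/(3*(-296) - 300999/11) = 1/(-888 - 300999/11) = 1/(-310767/11) = -11/310767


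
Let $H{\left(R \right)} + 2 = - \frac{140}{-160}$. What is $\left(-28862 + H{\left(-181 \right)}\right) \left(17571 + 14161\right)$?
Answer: $- \frac{1831769365}{2} \approx -9.1589 \cdot 10^{8}$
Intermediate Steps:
$H{\left(R \right)} = - \frac{9}{8}$ ($H{\left(R \right)} = -2 - \frac{140}{-160} = -2 - - \frac{7}{8} = -2 + \frac{7}{8} = - \frac{9}{8}$)
$\left(-28862 + H{\left(-181 \right)}\right) \left(17571 + 14161\right) = \left(-28862 - \frac{9}{8}\right) \left(17571 + 14161\right) = \left(- \frac{230905}{8}\right) 31732 = - \frac{1831769365}{2}$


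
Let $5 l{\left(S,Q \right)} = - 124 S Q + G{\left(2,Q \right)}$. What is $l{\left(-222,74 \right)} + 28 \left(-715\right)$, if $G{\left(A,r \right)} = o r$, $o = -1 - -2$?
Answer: $\frac{1937046}{5} \approx 3.8741 \cdot 10^{5}$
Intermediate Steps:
$o = 1$ ($o = -1 + 2 = 1$)
$G{\left(A,r \right)} = r$ ($G{\left(A,r \right)} = 1 r = r$)
$l{\left(S,Q \right)} = \frac{Q}{5} - \frac{124 Q S}{5}$ ($l{\left(S,Q \right)} = \frac{- 124 S Q + Q}{5} = \frac{- 124 Q S + Q}{5} = \frac{Q - 124 Q S}{5} = \frac{Q}{5} - \frac{124 Q S}{5}$)
$l{\left(-222,74 \right)} + 28 \left(-715\right) = \frac{1}{5} \cdot 74 \left(1 - -27528\right) + 28 \left(-715\right) = \frac{1}{5} \cdot 74 \left(1 + 27528\right) - 20020 = \frac{1}{5} \cdot 74 \cdot 27529 - 20020 = \frac{2037146}{5} - 20020 = \frac{1937046}{5}$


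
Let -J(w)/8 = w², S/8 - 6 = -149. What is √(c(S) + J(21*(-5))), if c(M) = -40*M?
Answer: 2*I*√10610 ≈ 206.01*I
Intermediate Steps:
S = -1144 (S = 48 + 8*(-149) = 48 - 1192 = -1144)
J(w) = -8*w²
√(c(S) + J(21*(-5))) = √(-40*(-1144) - 8*(21*(-5))²) = √(45760 - 8*(-105)²) = √(45760 - 8*11025) = √(45760 - 88200) = √(-42440) = 2*I*√10610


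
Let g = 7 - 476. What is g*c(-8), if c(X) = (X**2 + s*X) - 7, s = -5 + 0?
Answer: -45493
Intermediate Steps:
s = -5
c(X) = -7 + X**2 - 5*X (c(X) = (X**2 - 5*X) - 7 = -7 + X**2 - 5*X)
g = -469
g*c(-8) = -469*(-7 + (-8)**2 - 5*(-8)) = -469*(-7 + 64 + 40) = -469*97 = -45493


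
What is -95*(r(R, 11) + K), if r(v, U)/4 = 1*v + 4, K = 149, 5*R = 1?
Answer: -15751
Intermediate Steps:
R = ⅕ (R = (⅕)*1 = ⅕ ≈ 0.20000)
r(v, U) = 16 + 4*v (r(v, U) = 4*(1*v + 4) = 4*(v + 4) = 4*(4 + v) = 16 + 4*v)
-95*(r(R, 11) + K) = -95*((16 + 4*(⅕)) + 149) = -95*((16 + ⅘) + 149) = -95*(84/5 + 149) = -95*829/5 = -15751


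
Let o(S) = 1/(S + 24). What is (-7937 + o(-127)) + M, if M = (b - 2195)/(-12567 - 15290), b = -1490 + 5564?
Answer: -22773625321/2869271 ≈ -7937.1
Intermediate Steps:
b = 4074
o(S) = 1/(24 + S)
M = -1879/27857 (M = (4074 - 2195)/(-12567 - 15290) = 1879/(-27857) = 1879*(-1/27857) = -1879/27857 ≈ -0.067452)
(-7937 + o(-127)) + M = (-7937 + 1/(24 - 127)) - 1879/27857 = (-7937 + 1/(-103)) - 1879/27857 = (-7937 - 1/103) - 1879/27857 = -817512/103 - 1879/27857 = -22773625321/2869271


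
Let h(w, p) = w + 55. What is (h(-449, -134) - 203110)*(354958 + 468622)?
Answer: -167601824320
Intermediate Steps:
h(w, p) = 55 + w
(h(-449, -134) - 203110)*(354958 + 468622) = ((55 - 449) - 203110)*(354958 + 468622) = (-394 - 203110)*823580 = -203504*823580 = -167601824320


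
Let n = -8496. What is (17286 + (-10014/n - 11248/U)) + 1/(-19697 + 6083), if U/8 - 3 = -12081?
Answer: 111806890017001/6467575752 ≈ 17287.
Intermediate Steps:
U = -96624 (U = 24 + 8*(-12081) = 24 - 96648 = -96624)
(17286 + (-10014/n - 11248/U)) + 1/(-19697 + 6083) = (17286 + (-10014/(-8496) - 11248/(-96624))) + 1/(-19697 + 6083) = (17286 + (-10014*(-1/8496) - 11248*(-1/96624))) + 1/(-13614) = (17286 + (1669/1416 + 703/6039)) - 1/13614 = (17286 + 3691513/2850408) - 1/13614 = 49275844201/2850408 - 1/13614 = 111806890017001/6467575752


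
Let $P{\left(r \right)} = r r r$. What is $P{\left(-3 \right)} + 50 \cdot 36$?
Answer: $1773$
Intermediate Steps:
$P{\left(r \right)} = r^{3}$ ($P{\left(r \right)} = r^{2} r = r^{3}$)
$P{\left(-3 \right)} + 50 \cdot 36 = \left(-3\right)^{3} + 50 \cdot 36 = -27 + 1800 = 1773$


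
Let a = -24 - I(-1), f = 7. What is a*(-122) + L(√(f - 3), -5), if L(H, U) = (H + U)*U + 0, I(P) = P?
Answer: 2821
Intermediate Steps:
a = -23 (a = -24 - 1*(-1) = -24 + 1 = -23)
L(H, U) = U*(H + U) (L(H, U) = U*(H + U) + 0 = U*(H + U))
a*(-122) + L(√(f - 3), -5) = -23*(-122) - 5*(√(7 - 3) - 5) = 2806 - 5*(√4 - 5) = 2806 - 5*(2 - 5) = 2806 - 5*(-3) = 2806 + 15 = 2821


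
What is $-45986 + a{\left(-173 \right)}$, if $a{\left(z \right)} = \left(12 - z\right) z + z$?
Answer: $-78164$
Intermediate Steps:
$a{\left(z \right)} = z + z \left(12 - z\right)$ ($a{\left(z \right)} = z \left(12 - z\right) + z = z + z \left(12 - z\right)$)
$-45986 + a{\left(-173 \right)} = -45986 - 173 \left(13 - -173\right) = -45986 - 173 \left(13 + 173\right) = -45986 - 32178 = -78164$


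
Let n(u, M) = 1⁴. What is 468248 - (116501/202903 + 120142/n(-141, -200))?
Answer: 70631635217/202903 ≈ 3.4811e+5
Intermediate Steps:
n(u, M) = 1
468248 - (116501/202903 + 120142/n(-141, -200)) = 468248 - (116501/202903 + 120142/1) = 468248 - (116501*(1/202903) + 120142*1) = 468248 - (116501/202903 + 120142) = 468248 - 1*24377288727/202903 = 468248 - 24377288727/202903 = 70631635217/202903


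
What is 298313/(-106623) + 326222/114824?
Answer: 264638197/6121439676 ≈ 0.043231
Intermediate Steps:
298313/(-106623) + 326222/114824 = 298313*(-1/106623) + 326222*(1/114824) = -298313/106623 + 163111/57412 = 264638197/6121439676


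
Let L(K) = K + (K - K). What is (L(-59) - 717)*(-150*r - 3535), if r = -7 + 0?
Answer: 1928360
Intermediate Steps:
r = -7
L(K) = K (L(K) = K + 0 = K)
(L(-59) - 717)*(-150*r - 3535) = (-59 - 717)*(-150*(-7) - 3535) = -776*(1050 - 3535) = -776*(-2485) = 1928360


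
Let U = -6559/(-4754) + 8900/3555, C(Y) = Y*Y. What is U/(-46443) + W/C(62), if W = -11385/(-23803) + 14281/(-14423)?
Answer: -11226802343248943695/51791648103712166812578 ≈ -0.00021677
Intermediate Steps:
C(Y) = Y²
W = -175724788/343310669 (W = -11385*(-1/23803) + 14281*(-1/14423) = 11385/23803 - 14281/14423 = -175724788/343310669 ≈ -0.51185)
U = 13125569/3380094 (U = -6559*(-1/4754) + 8900*(1/3555) = 6559/4754 + 1780/711 = 13125569/3380094 ≈ 3.8832)
U/(-46443) + W/C(62) = (13125569/3380094)/(-46443) - 175724788/(343310669*(62²)) = (13125569/3380094)*(-1/46443) - 175724788/343310669/3844 = -13125569/156981705642 - 175724788/343310669*1/3844 = -13125569/156981705642 - 43931197/329921552909 = -11226802343248943695/51791648103712166812578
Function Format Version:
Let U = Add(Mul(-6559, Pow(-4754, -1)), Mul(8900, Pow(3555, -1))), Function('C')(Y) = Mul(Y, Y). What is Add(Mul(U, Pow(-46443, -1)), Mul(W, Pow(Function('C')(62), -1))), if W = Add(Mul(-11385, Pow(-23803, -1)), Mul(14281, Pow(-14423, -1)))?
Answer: Rational(-11226802343248943695, 51791648103712166812578) ≈ -0.00021677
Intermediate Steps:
Function('C')(Y) = Pow(Y, 2)
W = Rational(-175724788, 343310669) (W = Add(Mul(-11385, Rational(-1, 23803)), Mul(14281, Rational(-1, 14423))) = Add(Rational(11385, 23803), Rational(-14281, 14423)) = Rational(-175724788, 343310669) ≈ -0.51185)
U = Rational(13125569, 3380094) (U = Add(Mul(-6559, Rational(-1, 4754)), Mul(8900, Rational(1, 3555))) = Add(Rational(6559, 4754), Rational(1780, 711)) = Rational(13125569, 3380094) ≈ 3.8832)
Add(Mul(U, Pow(-46443, -1)), Mul(W, Pow(Function('C')(62), -1))) = Add(Mul(Rational(13125569, 3380094), Pow(-46443, -1)), Mul(Rational(-175724788, 343310669), Pow(Pow(62, 2), -1))) = Add(Mul(Rational(13125569, 3380094), Rational(-1, 46443)), Mul(Rational(-175724788, 343310669), Pow(3844, -1))) = Add(Rational(-13125569, 156981705642), Mul(Rational(-175724788, 343310669), Rational(1, 3844))) = Add(Rational(-13125569, 156981705642), Rational(-43931197, 329921552909)) = Rational(-11226802343248943695, 51791648103712166812578)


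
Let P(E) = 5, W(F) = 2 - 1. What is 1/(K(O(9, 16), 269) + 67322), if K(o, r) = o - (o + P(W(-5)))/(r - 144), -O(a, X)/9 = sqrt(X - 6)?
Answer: 210381125/14163267191093 + 27900*sqrt(10)/14163267191093 ≈ 1.4860e-5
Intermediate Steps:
W(F) = 1
O(a, X) = -9*sqrt(-6 + X) (O(a, X) = -9*sqrt(X - 6) = -9*sqrt(-6 + X))
K(o, r) = o - (5 + o)/(-144 + r) (K(o, r) = o - (o + 5)/(r - 144) = o - (5 + o)/(-144 + r))
1/(K(O(9, 16), 269) + 67322) = 1/((-5 - (-1305)*sqrt(-6 + 16) - 9*sqrt(-6 + 16)*269)/(-144 + 269) + 67322) = 1/((-5 - (-1305)*sqrt(10) - 9*sqrt(10)*269)/125 + 67322) = 1/((-5 + 1305*sqrt(10) - 2421*sqrt(10))/125 + 67322) = 1/((-5 - 1116*sqrt(10))/125 + 67322) = 1/((-1/25 - 1116*sqrt(10)/125) + 67322) = 1/(1683049/25 - 1116*sqrt(10)/125)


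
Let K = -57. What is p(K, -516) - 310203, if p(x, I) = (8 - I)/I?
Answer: -40016318/129 ≈ -3.1020e+5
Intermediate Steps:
p(x, I) = (8 - I)/I
p(K, -516) - 310203 = (8 - 1*(-516))/(-516) - 310203 = -(8 + 516)/516 - 310203 = -1/516*524 - 310203 = -131/129 - 310203 = -40016318/129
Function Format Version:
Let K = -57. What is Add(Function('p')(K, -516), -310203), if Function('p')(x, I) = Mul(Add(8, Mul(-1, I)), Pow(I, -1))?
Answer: Rational(-40016318, 129) ≈ -3.1020e+5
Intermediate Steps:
Function('p')(x, I) = Mul(Pow(I, -1), Add(8, Mul(-1, I)))
Add(Function('p')(K, -516), -310203) = Add(Mul(Pow(-516, -1), Add(8, Mul(-1, -516))), -310203) = Add(Mul(Rational(-1, 516), Add(8, 516)), -310203) = Add(Mul(Rational(-1, 516), 524), -310203) = Add(Rational(-131, 129), -310203) = Rational(-40016318, 129)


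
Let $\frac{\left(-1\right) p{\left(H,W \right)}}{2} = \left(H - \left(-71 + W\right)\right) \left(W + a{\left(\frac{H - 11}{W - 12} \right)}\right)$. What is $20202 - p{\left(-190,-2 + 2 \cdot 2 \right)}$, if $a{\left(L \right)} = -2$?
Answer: $20202$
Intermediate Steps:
$p{\left(H,W \right)} = - 2 \left(-2 + W\right) \left(71 + H - W\right)$ ($p{\left(H,W \right)} = - 2 \left(H - \left(-71 + W\right)\right) \left(W - 2\right) = - 2 \left(71 + H - W\right) \left(-2 + W\right) = - 2 \left(-2 + W\right) \left(71 + H - W\right)$)
$20202 - p{\left(-190,-2 + 2 \cdot 2 \right)} = 20202 - \left(284 - 146 \left(-2 + 2 \cdot 2\right) + 2 \left(-2 + 2 \cdot 2\right)^{2} + 4 \left(-190\right) - - 380 \left(-2 + 2 \cdot 2\right)\right) = 20202 - \left(284 - 146 \left(-2 + 4\right) + 2 \left(-2 + 4\right)^{2} - 760 - - 380 \left(-2 + 4\right)\right) = 20202 - \left(284 - 292 + 2 \cdot 2^{2} - 760 - \left(-380\right) 2\right) = 20202 - \left(284 - 292 + 2 \cdot 4 - 760 + 760\right) = 20202 - \left(284 - 292 + 8 - 760 + 760\right) = 20202 - 0 = 20202 + 0 = 20202$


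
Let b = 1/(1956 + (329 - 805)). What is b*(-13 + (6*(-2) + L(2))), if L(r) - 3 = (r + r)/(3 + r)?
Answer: -53/3700 ≈ -0.014324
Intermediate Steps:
L(r) = 3 + 2*r/(3 + r) (L(r) = 3 + (r + r)/(3 + r) = 3 + (2*r)/(3 + r) = 3 + 2*r/(3 + r))
b = 1/1480 (b = 1/(1956 - 476) = 1/1480 ≈ 0.00067568)
b*(-13 + (6*(-2) + L(2))) = (-13 + (6*(-2) + (9 + 5*2)/(3 + 2)))/1480 = (-13 + (-12 + (9 + 10)/5))/1480 = (-13 + (-12 + (1/5)*19))/1480 = (-13 + (-12 + 19/5))/1480 = (-13 - 41/5)/1480 = (1/1480)*(-106/5) = -53/3700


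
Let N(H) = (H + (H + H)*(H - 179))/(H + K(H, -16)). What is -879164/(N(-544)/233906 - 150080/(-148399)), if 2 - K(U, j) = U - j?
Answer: -26702399299214639/23425693050 ≈ -1.1399e+6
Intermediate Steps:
K(U, j) = 2 + j - U (K(U, j) = 2 - (U - j) = 2 + (j - U) = 2 + j - U)
N(H) = -H/14 - H*(-179 + H)/7 (N(H) = (H + (H + H)*(H - 179))/(H + (2 - 16 - H)) = (H + (2*H)*(-179 + H))/(H + (-14 - H)) = (H + 2*H*(-179 + H))/(-14) = (H + 2*H*(-179 + H))*(-1/14) = -H/14 - H*(-179 + H)/7)
-879164/(N(-544)/233906 - 150080/(-148399)) = -879164/(((1/14)*(-544)*(357 - 2*(-544)))/233906 - 150080/(-148399)) = -879164/(((1/14)*(-544)*(357 + 1088))*(1/233906) - 150080*(-1/148399)) = -879164/(((1/14)*(-544)*1445)*(1/233906) + 150080/148399) = -879164/(-393040/7*1/233906 + 150080/148399) = -879164/(-196520/818671 + 150080/148399) = -879164/93702772200/121489957729 = -879164*121489957729/93702772200 = -26702399299214639/23425693050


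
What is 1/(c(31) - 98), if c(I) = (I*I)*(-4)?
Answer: -1/3942 ≈ -0.00025368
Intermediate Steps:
c(I) = -4*I² (c(I) = I²*(-4) = -4*I²)
1/(c(31) - 98) = 1/(-4*31² - 98) = 1/(-4*961 - 98) = 1/(-3844 - 98) = 1/(-3942) = -1/3942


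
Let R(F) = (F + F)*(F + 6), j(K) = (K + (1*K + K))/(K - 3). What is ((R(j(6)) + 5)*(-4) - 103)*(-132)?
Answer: 92268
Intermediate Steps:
j(K) = 3*K/(-3 + K) (j(K) = (K + (K + K))/(-3 + K) = (K + 2*K)/(-3 + K) = (3*K)/(-3 + K) = 3*K/(-3 + K))
R(F) = 2*F*(6 + F) (R(F) = (2*F)*(6 + F) = 2*F*(6 + F))
((R(j(6)) + 5)*(-4) - 103)*(-132) = ((2*(3*6/(-3 + 6))*(6 + 3*6/(-3 + 6)) + 5)*(-4) - 103)*(-132) = ((2*(3*6/3)*(6 + 3*6/3) + 5)*(-4) - 103)*(-132) = ((2*(3*6*(⅓))*(6 + 3*6*(⅓)) + 5)*(-4) - 103)*(-132) = ((2*6*(6 + 6) + 5)*(-4) - 103)*(-132) = ((2*6*12 + 5)*(-4) - 103)*(-132) = ((144 + 5)*(-4) - 103)*(-132) = (149*(-4) - 103)*(-132) = (-596 - 103)*(-132) = -699*(-132) = 92268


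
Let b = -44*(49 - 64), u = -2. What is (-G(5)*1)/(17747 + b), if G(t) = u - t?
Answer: 7/18407 ≈ 0.00038029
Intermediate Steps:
b = 660 (b = -44*(-15) = 660)
G(t) = -2 - t
(-G(5)*1)/(17747 + b) = (-(-2 - 1*5)*1)/(17747 + 660) = (-(-2 - 5)*1)/18407 = (-1*(-7)*1)/18407 = (7*1)/18407 = (1/18407)*7 = 7/18407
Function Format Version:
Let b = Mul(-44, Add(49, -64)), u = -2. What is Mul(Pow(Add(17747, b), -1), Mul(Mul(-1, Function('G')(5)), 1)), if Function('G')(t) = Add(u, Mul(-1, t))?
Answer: Rational(7, 18407) ≈ 0.00038029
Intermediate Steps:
b = 660 (b = Mul(-44, -15) = 660)
Function('G')(t) = Add(-2, Mul(-1, t))
Mul(Pow(Add(17747, b), -1), Mul(Mul(-1, Function('G')(5)), 1)) = Mul(Pow(Add(17747, 660), -1), Mul(Mul(-1, Add(-2, Mul(-1, 5))), 1)) = Mul(Pow(18407, -1), Mul(Mul(-1, Add(-2, -5)), 1)) = Mul(Rational(1, 18407), Mul(Mul(-1, -7), 1)) = Mul(Rational(1, 18407), Mul(7, 1)) = Mul(Rational(1, 18407), 7) = Rational(7, 18407)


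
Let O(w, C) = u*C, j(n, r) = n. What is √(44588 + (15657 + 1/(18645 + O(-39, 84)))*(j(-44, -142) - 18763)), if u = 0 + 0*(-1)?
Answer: I*√11372202299185310/6215 ≈ 17159.0*I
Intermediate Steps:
u = 0 (u = 0 + 0 = 0)
O(w, C) = 0 (O(w, C) = 0*C = 0)
√(44588 + (15657 + 1/(18645 + O(-39, 84)))*(j(-44, -142) - 18763)) = √(44588 + (15657 + 1/(18645 + 0))*(-44 - 18763)) = √(44588 + (15657 + 1/18645)*(-18807)) = √(44588 + (291924766/18645)*(-18807)) = √(44588 - 1830076358054/6215) = √(-1829799243634/6215) = I*√11372202299185310/6215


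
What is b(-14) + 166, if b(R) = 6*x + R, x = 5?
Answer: 182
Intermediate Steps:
b(R) = 30 + R (b(R) = 6*5 + R = 30 + R)
b(-14) + 166 = (30 - 14) + 166 = 16 + 166 = 182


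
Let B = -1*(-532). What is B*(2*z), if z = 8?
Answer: 8512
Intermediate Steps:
B = 532
B*(2*z) = 532*(2*8) = 532*16 = 8512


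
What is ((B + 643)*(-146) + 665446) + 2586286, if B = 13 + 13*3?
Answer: 3150262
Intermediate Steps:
B = 52 (B = 13 + 39 = 52)
((B + 643)*(-146) + 665446) + 2586286 = ((52 + 643)*(-146) + 665446) + 2586286 = (695*(-146) + 665446) + 2586286 = (-101470 + 665446) + 2586286 = 563976 + 2586286 = 3150262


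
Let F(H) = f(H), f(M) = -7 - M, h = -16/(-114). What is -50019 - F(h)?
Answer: -2850676/57 ≈ -50012.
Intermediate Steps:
h = 8/57 (h = -16*(-1/114) = 8/57 ≈ 0.14035)
F(H) = -7 - H
-50019 - F(h) = -50019 - (-7 - 1*8/57) = -50019 - (-7 - 8/57) = -50019 - 1*(-407/57) = -50019 + 407/57 = -2850676/57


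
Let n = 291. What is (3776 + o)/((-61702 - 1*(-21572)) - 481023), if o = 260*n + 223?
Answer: -79659/521153 ≈ -0.15285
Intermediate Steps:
o = 75883 (o = 260*291 + 223 = 75660 + 223 = 75883)
(3776 + o)/((-61702 - 1*(-21572)) - 481023) = (3776 + 75883)/((-61702 - 1*(-21572)) - 481023) = 79659/((-61702 + 21572) - 481023) = 79659/(-40130 - 481023) = 79659/(-521153) = 79659*(-1/521153) = -79659/521153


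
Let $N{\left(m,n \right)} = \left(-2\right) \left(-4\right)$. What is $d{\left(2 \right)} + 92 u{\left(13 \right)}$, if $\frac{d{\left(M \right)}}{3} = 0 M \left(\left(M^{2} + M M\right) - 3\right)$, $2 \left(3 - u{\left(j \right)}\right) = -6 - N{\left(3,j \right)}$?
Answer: $920$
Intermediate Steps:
$N{\left(m,n \right)} = 8$
$u{\left(j \right)} = 10$ ($u{\left(j \right)} = 3 - \frac{-6 - 8}{2} = 3 - -7 = 3 + 7 = 10$)
$d{\left(M \right)} = 0$ ($d{\left(M \right)} = 3 \cdot 0 M \left(\left(M^{2} + M M\right) - 3\right) = 3 \cdot 0 \left(\left(M^{2} + M^{2}\right) - 3\right) = 3 \cdot 0 \left(2 M^{2} - 3\right) = 3 \cdot 0 \left(-3 + 2 M^{2}\right) = 3 \cdot 0 = 0$)
$d{\left(2 \right)} + 92 u{\left(13 \right)} = 0 + 92 \cdot 10 = 0 + 920 = 920$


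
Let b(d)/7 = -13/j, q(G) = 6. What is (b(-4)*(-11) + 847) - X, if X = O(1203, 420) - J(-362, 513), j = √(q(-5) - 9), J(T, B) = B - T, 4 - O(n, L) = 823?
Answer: 2541 - 1001*I*√3/3 ≈ 2541.0 - 577.93*I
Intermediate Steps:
O(n, L) = -819 (O(n, L) = 4 - 1*823 = 4 - 823 = -819)
j = I*√3 (j = √(6 - 9) = √(-3) = I*√3 ≈ 1.732*I)
X = -1694 (X = -819 - (513 - 1*(-362)) = -819 - (513 + 362) = -819 - 1*875 = -819 - 875 = -1694)
b(d) = 91*I*√3/3 (b(d) = 7*(-13*(-I*√3/3)) = 7*(-(-13)*I*√3/3) = 7*(13*I*√3/3) = 91*I*√3/3)
(b(-4)*(-11) + 847) - X = ((91*I*√3/3)*(-11) + 847) - 1*(-1694) = (-1001*I*√3/3 + 847) + 1694 = (847 - 1001*I*√3/3) + 1694 = 2541 - 1001*I*√3/3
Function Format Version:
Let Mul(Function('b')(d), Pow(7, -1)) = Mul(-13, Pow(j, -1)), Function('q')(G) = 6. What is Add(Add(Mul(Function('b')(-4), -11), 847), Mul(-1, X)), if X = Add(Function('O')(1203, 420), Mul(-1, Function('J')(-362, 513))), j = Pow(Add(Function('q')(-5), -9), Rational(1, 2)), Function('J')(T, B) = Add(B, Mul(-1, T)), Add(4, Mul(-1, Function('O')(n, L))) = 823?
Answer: Add(2541, Mul(Rational(-1001, 3), I, Pow(3, Rational(1, 2)))) ≈ Add(2541.0, Mul(-577.93, I))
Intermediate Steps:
Function('O')(n, L) = -819 (Function('O')(n, L) = Add(4, Mul(-1, 823)) = Add(4, -823) = -819)
j = Mul(I, Pow(3, Rational(1, 2))) (j = Pow(Add(6, -9), Rational(1, 2)) = Pow(-3, Rational(1, 2)) = Mul(I, Pow(3, Rational(1, 2))) ≈ Mul(1.7320, I))
X = -1694 (X = Add(-819, Mul(-1, Add(513, Mul(-1, -362)))) = Add(-819, Mul(-1, Add(513, 362))) = Add(-819, Mul(-1, 875)) = Add(-819, -875) = -1694)
Function('b')(d) = Mul(Rational(91, 3), I, Pow(3, Rational(1, 2))) (Function('b')(d) = Mul(7, Mul(-13, Pow(Mul(I, Pow(3, Rational(1, 2))), -1))) = Mul(7, Mul(-13, Mul(Rational(-1, 3), I, Pow(3, Rational(1, 2))))) = Mul(7, Mul(Rational(13, 3), I, Pow(3, Rational(1, 2)))) = Mul(Rational(91, 3), I, Pow(3, Rational(1, 2))))
Add(Add(Mul(Function('b')(-4), -11), 847), Mul(-1, X)) = Add(Add(Mul(Mul(Rational(91, 3), I, Pow(3, Rational(1, 2))), -11), 847), Mul(-1, -1694)) = Add(Add(Mul(Rational(-1001, 3), I, Pow(3, Rational(1, 2))), 847), 1694) = Add(Add(847, Mul(Rational(-1001, 3), I, Pow(3, Rational(1, 2)))), 1694) = Add(2541, Mul(Rational(-1001, 3), I, Pow(3, Rational(1, 2))))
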